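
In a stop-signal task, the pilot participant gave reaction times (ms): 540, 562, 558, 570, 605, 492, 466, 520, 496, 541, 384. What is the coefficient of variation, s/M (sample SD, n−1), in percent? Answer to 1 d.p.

11.6%

n = 11, Σ = 5734, M = 521.2727
Σ(x−M)² = 36528.182; s = √(36528.182/10) = 60.4385
CV = 60.4385 / 521.2727 = 0.11594 = 11.594%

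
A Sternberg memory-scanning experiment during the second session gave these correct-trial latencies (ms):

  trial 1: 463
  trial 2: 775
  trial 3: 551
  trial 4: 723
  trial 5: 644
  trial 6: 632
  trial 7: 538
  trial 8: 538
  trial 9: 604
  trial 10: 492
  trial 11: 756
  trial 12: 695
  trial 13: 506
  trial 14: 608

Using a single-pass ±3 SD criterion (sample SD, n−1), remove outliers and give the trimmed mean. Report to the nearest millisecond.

n = 14, ΣRT = 8525, M = 608.929
Σ(x−M)² = 130396.93; s = √(130396.93/13) = 100.153
Cutoffs: 608.929 ± 3·100.153 → [308.5, 909.4]
No RTs fall outside the cutoffs; all 14 retained. Mean = 8525/14 = 608.929

609 ms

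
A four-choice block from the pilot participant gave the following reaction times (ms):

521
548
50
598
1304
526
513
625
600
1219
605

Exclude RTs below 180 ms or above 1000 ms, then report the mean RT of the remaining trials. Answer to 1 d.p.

Excluded: 50, 1219, 1304
Retained (n=8): Σ = 4536
Mean = 4536/8 = 567.0000

567.0 ms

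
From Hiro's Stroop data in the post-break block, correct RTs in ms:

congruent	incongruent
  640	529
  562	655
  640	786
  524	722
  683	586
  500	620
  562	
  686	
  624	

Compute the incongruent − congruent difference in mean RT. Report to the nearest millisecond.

M(congruent) = 5421/9 = 602.333
M(incongruent) = 3898/6 = 649.667
Difference = 649.667 − 602.333 = 47.333 ms

47 ms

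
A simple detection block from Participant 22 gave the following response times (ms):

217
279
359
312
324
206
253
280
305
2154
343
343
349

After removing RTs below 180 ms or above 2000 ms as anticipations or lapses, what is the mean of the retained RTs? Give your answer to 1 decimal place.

Excluded: 2154
Retained (n=12): Σ = 3570
Mean = 3570/12 = 297.5000

297.5 ms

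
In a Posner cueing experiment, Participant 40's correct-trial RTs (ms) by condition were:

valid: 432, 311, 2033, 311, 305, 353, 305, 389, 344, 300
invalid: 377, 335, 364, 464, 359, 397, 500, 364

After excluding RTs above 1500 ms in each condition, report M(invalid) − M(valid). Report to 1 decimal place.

56.1 ms

valid: exclude 2033
M(valid) = 3050/9 = 338.889
M(invalid) = 3160/8 = 395.000
Difference = 395.000 − 338.889 = 56.111 ms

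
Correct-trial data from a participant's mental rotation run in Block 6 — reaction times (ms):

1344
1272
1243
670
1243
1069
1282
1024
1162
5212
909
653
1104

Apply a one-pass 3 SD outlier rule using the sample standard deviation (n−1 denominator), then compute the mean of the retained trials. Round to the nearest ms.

n = 13, ΣRT = 18187, M = 1399.000
Σ(x−M)² = 16341260.00; s = √(16341260.00/12) = 1166.950
Cutoffs: 1399.000 ± 3·1166.950 → [-2101.8, 4899.8]
Outside: 5212 → excluded.
Retained (n=12): Σ = 12975, mean = 12975/12 = 1081.250

1081 ms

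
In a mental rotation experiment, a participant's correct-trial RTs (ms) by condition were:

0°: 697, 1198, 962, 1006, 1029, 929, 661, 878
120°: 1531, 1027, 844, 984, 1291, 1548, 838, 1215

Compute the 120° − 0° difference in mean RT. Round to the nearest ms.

240 ms

M(0°) = 7360/8 = 920.000
M(120°) = 9278/8 = 1159.750
Difference = 1159.750 − 920.000 = 239.750 ms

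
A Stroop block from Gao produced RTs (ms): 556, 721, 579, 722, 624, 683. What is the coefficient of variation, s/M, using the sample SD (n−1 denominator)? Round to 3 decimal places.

0.111

n = 6, Σ = 3885, M = 647.5000
Σ(x−M)² = 25829.500; s = √(25829.500/5) = 71.8742
CV = 71.8742 / 647.5000 = 0.11100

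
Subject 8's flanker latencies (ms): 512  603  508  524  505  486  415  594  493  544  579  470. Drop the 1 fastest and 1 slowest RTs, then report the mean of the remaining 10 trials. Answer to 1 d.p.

Sorted: 415, 470, 486, 493, 505, 508, 512, 524, 544, 579, 594, 603
Drop lowest 1 (415) and highest 1 (603)
Remaining (n=10): Σ = 5215, mean = 5215/10 = 521.500

521.5 ms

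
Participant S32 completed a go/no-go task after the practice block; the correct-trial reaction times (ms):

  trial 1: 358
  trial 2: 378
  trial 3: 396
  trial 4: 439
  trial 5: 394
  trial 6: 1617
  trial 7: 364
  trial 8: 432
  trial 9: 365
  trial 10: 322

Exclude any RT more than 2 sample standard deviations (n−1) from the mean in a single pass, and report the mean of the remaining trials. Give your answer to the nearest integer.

n = 10, ΣRT = 5065, M = 506.500
Σ(x−M)² = 1381116.50; s = √(1381116.50/9) = 391.736
Cutoffs: 506.500 ± 2·391.736 → [-277.0, 1290.0]
Outside: 1617 → excluded.
Retained (n=9): Σ = 3448, mean = 3448/9 = 383.111

383 ms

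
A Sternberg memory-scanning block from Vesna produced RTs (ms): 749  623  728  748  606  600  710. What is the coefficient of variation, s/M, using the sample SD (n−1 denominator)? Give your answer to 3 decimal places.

0.100

n = 7, Σ = 4764, M = 680.5714
Σ(x−M)² = 27711.714; s = √(27711.714/6) = 67.9604
CV = 67.9604 / 680.5714 = 0.09986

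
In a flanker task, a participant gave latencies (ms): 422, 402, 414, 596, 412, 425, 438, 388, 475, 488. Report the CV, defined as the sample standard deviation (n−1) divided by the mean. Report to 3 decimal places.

n = 10, Σ = 4460, M = 446.0000
Σ(x−M)² = 33666.000; s = √(33666.000/9) = 61.1610
CV = 61.1610 / 446.0000 = 0.13713

0.137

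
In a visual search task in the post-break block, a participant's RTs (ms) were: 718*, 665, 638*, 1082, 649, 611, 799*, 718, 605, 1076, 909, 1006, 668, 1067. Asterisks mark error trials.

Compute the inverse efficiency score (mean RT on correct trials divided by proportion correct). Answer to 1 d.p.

1047.8 ms

Correct trials (n=11): 665, 1082, 649, 611, 718, 605, 1076, 909, 1006, 668, 1067
Mean correct RT = 9056/11 = 823.2727 ms
Proportion correct = 11/14
IES = 823.2727 / (11/14) = 1047.802 ms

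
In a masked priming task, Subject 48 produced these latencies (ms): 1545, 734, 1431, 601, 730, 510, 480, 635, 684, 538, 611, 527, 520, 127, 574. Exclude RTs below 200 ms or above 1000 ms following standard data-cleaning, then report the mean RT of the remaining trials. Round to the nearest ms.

Excluded: 127, 1431, 1545
Retained (n=12): Σ = 7144
Mean = 7144/12 = 595.3333

595 ms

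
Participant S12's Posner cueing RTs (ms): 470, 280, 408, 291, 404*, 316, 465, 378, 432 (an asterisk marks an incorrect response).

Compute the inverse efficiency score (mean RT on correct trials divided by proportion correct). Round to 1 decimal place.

427.5 ms

Correct trials (n=8): 470, 280, 408, 291, 316, 465, 378, 432
Mean correct RT = 3040/8 = 380.0000 ms
Proportion correct = 8/9
IES = 380.0000 / (8/9) = 427.500 ms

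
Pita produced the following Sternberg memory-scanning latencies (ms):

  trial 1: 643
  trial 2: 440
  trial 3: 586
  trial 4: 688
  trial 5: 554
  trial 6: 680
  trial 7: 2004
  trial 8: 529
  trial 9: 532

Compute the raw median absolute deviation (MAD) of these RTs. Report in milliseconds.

57 ms

Sorted: 440, 529, 532, 554, 586, 643, 680, 688, 2004 → median = 586
|x − 586|: 57, 146, 0, 102, 32, 94, 1418, 57, 54
Sorted deviations: 0, 32, 54, 57, 57, 94, 102, 146, 1418 → MAD = 57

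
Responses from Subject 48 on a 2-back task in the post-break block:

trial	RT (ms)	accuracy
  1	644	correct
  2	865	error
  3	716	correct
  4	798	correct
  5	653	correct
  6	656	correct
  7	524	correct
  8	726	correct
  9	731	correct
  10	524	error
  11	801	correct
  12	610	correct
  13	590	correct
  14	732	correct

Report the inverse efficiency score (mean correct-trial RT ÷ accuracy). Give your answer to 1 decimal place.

795.4 ms

Correct trials (n=12): 644, 716, 798, 653, 656, 524, 726, 731, 801, 610, 590, 732
Mean correct RT = 8181/12 = 681.7500 ms
Proportion correct = 12/14
IES = 681.7500 / (12/14) = 795.375 ms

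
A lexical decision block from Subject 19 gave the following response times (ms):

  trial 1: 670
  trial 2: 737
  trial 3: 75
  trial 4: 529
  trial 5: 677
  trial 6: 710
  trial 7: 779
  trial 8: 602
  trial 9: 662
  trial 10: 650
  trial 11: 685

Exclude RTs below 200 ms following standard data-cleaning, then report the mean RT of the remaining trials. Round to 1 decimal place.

Excluded: 75
Retained (n=10): Σ = 6701
Mean = 6701/10 = 670.1000

670.1 ms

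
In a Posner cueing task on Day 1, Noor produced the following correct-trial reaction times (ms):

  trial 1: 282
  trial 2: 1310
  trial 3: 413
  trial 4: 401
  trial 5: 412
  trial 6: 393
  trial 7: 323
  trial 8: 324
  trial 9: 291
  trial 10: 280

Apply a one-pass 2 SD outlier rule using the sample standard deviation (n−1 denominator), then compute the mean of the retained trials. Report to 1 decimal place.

346.6 ms

n = 10, ΣRT = 4429, M = 442.900
Σ(x−M)² = 861968.90; s = √(861968.90/9) = 309.474
Cutoffs: 442.900 ± 2·309.474 → [-176.0, 1061.8]
Outside: 1310 → excluded.
Retained (n=9): Σ = 3119, mean = 3119/9 = 346.556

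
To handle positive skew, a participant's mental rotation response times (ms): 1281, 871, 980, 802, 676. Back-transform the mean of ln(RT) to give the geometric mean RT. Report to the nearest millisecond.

901 ms

ln(RT): 7.1554, 6.7696, 6.8876, 6.6871, 6.5162
Mean ln(RT) = 34.0159/5 = 6.80318
Geometric mean = exp(6.80318) = 900.71 ms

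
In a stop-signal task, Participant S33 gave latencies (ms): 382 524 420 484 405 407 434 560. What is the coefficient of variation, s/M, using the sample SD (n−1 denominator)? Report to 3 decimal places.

n = 8, Σ = 3616, M = 452.0000
Σ(x−M)² = 28354.000; s = √(28354.000/7) = 63.6441
CV = 63.6441 / 452.0000 = 0.14081

0.141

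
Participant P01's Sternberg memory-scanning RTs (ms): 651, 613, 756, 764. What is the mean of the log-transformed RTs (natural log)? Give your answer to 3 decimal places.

6.541

ln(RT): 6.4785, 6.4184, 6.6280, 6.6386
Σ ln(RT) = 26.1635
Mean = 26.1635/4 = 6.54087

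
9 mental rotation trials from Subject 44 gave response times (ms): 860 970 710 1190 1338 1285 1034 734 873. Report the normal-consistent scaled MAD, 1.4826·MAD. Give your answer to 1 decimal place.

326.2 ms

Sorted: 710, 734, 860, 873, 970, 1034, 1190, 1285, 1338 → median = 970
|x − 970| sorted: 0, 64, 97, 110, 220, 236, 260, 315, 368 → MAD = 220
Robust SD ≈ 1.4826 × 220 = 326.172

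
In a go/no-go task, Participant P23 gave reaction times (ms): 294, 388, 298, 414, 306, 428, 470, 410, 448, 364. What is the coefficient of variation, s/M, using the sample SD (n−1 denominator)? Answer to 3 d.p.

n = 10, Σ = 3820, M = 382.0000
Σ(x−M)² = 36960.000; s = √(36960.000/9) = 64.0833
CV = 64.0833 / 382.0000 = 0.16776

0.168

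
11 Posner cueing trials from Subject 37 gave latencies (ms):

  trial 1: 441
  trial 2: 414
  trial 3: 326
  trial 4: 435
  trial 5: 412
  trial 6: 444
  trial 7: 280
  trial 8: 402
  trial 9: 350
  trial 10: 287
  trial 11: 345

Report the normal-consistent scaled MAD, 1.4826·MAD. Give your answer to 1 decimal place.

62.3 ms

Sorted: 280, 287, 326, 345, 350, 402, 412, 414, 435, 441, 444 → median = 402
|x − 402| sorted: 0, 10, 12, 33, 39, 42, 52, 57, 76, 115, 122 → MAD = 42
Robust SD ≈ 1.4826 × 42 = 62.269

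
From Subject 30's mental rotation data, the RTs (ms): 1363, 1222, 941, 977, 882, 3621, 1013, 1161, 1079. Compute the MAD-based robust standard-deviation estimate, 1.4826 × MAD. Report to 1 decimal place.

204.6 ms

Sorted: 882, 941, 977, 1013, 1079, 1161, 1222, 1363, 3621 → median = 1079
|x − 1079| sorted: 0, 66, 82, 102, 138, 143, 197, 284, 2542 → MAD = 138
Robust SD ≈ 1.4826 × 138 = 204.599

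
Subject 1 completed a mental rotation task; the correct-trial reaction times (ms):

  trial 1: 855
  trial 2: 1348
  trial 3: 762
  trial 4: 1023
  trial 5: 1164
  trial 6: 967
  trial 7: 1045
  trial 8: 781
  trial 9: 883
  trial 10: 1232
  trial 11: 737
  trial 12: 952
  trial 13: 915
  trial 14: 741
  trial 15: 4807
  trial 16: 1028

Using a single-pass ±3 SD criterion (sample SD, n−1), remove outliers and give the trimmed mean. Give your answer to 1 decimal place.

n = 16, ΣRT = 19240, M = 1202.500
Σ(x−M)² = 14328498.00; s = √(14328498.00/15) = 977.360
Cutoffs: 1202.500 ± 3·977.360 → [-1729.6, 4134.6]
Outside: 4807 → excluded.
Retained (n=15): Σ = 14433, mean = 14433/15 = 962.200

962.2 ms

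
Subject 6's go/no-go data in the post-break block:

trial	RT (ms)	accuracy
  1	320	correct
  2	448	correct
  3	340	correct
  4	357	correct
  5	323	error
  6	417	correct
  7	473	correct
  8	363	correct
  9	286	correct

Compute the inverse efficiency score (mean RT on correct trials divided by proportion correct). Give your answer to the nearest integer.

Correct trials (n=8): 320, 448, 340, 357, 417, 473, 363, 286
Mean correct RT = 3004/8 = 375.5000 ms
Proportion correct = 8/9
IES = 375.5000 / (8/9) = 422.438 ms

422 ms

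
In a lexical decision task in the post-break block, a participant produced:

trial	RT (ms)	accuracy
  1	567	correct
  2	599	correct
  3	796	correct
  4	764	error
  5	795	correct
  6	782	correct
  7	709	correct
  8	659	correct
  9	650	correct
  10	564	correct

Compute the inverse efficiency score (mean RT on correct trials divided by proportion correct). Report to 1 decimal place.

755.7 ms

Correct trials (n=9): 567, 599, 796, 795, 782, 709, 659, 650, 564
Mean correct RT = 6121/9 = 680.1111 ms
Proportion correct = 9/10
IES = 680.1111 / (9/10) = 755.679 ms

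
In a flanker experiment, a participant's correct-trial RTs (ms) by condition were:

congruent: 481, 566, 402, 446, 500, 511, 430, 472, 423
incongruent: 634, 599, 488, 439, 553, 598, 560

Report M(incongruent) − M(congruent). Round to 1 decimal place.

M(congruent) = 4231/9 = 470.111
M(incongruent) = 3871/7 = 553.000
Difference = 553.000 − 470.111 = 82.889 ms

82.9 ms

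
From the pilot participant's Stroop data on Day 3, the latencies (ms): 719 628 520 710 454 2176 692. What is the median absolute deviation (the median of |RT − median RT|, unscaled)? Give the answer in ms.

Sorted: 454, 520, 628, 692, 710, 719, 2176 → median = 692
|x − 692|: 27, 64, 172, 18, 238, 1484, 0
Sorted deviations: 0, 18, 27, 64, 172, 238, 1484 → MAD = 64

64 ms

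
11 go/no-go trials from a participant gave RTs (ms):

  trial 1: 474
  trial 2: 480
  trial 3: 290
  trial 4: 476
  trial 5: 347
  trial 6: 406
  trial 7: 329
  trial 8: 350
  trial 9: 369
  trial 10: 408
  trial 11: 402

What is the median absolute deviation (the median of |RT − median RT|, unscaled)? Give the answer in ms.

55 ms

Sorted: 290, 329, 347, 350, 369, 402, 406, 408, 474, 476, 480 → median = 402
|x − 402|: 72, 78, 112, 74, 55, 4, 73, 52, 33, 6, 0
Sorted deviations: 0, 4, 6, 33, 52, 55, 72, 73, 74, 78, 112 → MAD = 55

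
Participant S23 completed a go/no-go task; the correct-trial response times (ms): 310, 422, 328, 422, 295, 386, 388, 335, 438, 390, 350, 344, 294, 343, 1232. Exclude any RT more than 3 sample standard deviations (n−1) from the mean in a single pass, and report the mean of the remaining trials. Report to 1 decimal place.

n = 15, ΣRT = 6277, M = 418.467
Σ(x−M)² = 738615.73; s = √(738615.73/14) = 229.692
Cutoffs: 418.467 ± 3·229.692 → [-270.6, 1107.5]
Outside: 1232 → excluded.
Retained (n=14): Σ = 5045, mean = 5045/14 = 360.357

360.4 ms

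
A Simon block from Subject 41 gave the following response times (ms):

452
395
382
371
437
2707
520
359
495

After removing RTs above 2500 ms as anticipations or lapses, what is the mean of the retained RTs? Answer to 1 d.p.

Excluded: 2707
Retained (n=8): Σ = 3411
Mean = 3411/8 = 426.3750

426.4 ms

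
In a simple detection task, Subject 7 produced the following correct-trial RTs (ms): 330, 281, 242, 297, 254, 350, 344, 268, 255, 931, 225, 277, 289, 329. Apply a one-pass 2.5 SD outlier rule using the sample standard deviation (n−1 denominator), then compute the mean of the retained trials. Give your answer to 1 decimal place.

n = 14, ΣRT = 4672, M = 333.714
Σ(x−M)² = 403598.86; s = √(403598.86/13) = 176.199
Cutoffs: 333.714 ± 2.5·176.199 → [-106.8, 774.2]
Outside: 931 → excluded.
Retained (n=13): Σ = 3741, mean = 3741/13 = 287.769

287.8 ms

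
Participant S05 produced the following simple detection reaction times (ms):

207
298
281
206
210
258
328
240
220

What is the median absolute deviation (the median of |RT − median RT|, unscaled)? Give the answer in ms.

33 ms

Sorted: 206, 207, 210, 220, 240, 258, 281, 298, 328 → median = 240
|x − 240|: 33, 58, 41, 34, 30, 18, 88, 0, 20
Sorted deviations: 0, 18, 20, 30, 33, 34, 41, 58, 88 → MAD = 33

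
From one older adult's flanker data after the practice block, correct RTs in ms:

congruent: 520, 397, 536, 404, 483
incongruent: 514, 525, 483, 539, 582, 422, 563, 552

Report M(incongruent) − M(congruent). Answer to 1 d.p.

M(congruent) = 2340/5 = 468.000
M(incongruent) = 4180/8 = 522.500
Difference = 522.500 − 468.000 = 54.500 ms

54.5 ms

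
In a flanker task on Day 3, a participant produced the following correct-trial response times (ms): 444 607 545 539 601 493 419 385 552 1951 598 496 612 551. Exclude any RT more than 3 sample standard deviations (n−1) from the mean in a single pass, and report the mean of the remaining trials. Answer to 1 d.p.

n = 14, ΣRT = 8793, M = 628.071
Σ(x−M)² = 1951404.93; s = √(1951404.93/13) = 387.438
Cutoffs: 628.071 ± 3·387.438 → [-534.2, 1790.4]
Outside: 1951 → excluded.
Retained (n=13): Σ = 6842, mean = 6842/13 = 526.308

526.3 ms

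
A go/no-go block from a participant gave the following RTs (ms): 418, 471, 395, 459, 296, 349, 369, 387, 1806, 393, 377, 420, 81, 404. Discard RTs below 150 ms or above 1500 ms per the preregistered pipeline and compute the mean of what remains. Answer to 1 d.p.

394.8 ms

Excluded: 81, 1806
Retained (n=12): Σ = 4738
Mean = 4738/12 = 394.8333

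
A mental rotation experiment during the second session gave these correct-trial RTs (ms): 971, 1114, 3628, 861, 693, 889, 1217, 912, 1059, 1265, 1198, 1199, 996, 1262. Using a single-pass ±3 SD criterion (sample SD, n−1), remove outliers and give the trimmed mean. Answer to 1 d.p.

n = 14, ΣRT = 17264, M = 1233.143
Σ(x−M)² = 6561137.71; s = √(6561137.71/13) = 710.424
Cutoffs: 1233.143 ± 3·710.424 → [-898.1, 3364.4]
Outside: 3628 → excluded.
Retained (n=13): Σ = 13636, mean = 13636/13 = 1048.923

1048.9 ms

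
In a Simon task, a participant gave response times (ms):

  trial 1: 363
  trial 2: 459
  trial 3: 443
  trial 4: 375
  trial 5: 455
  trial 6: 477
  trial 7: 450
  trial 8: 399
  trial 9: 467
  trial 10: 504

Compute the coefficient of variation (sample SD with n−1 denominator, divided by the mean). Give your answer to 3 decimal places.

n = 10, Σ = 4392, M = 439.2000
Σ(x−M)² = 18717.600; s = √(18717.600/9) = 45.6041
CV = 45.6041 / 439.2000 = 0.10383

0.104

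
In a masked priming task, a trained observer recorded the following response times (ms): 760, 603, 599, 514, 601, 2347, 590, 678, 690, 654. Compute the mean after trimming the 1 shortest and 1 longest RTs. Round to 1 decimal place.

646.9 ms

Sorted: 514, 590, 599, 601, 603, 654, 678, 690, 760, 2347
Drop lowest 1 (514) and highest 1 (2347)
Remaining (n=8): Σ = 5175, mean = 5175/8 = 646.875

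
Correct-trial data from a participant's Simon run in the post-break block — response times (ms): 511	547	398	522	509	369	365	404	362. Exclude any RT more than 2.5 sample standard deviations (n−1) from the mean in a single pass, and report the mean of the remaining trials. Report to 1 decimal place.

443.0 ms

n = 9, ΣRT = 3987, M = 443.000
Σ(x−M)² = 47704.00; s = √(47704.00/8) = 77.220
Cutoffs: 443.000 ± 2.5·77.220 → [249.9, 636.1]
No RTs fall outside the cutoffs; all 9 retained. Mean = 3987/9 = 443.000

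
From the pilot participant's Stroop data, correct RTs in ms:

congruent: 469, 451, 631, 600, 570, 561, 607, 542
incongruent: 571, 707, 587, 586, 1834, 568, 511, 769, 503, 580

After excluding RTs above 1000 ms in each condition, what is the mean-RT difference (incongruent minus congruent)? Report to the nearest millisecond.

incongruent: exclude 1834
M(congruent) = 4431/8 = 553.875
M(incongruent) = 5382/9 = 598.000
Difference = 598.000 − 553.875 = 44.125 ms

44 ms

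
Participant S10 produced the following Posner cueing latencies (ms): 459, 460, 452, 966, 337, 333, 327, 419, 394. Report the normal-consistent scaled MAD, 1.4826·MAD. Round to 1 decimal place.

Sorted: 327, 333, 337, 394, 419, 452, 459, 460, 966 → median = 419
|x − 419| sorted: 0, 25, 33, 40, 41, 82, 86, 92, 547 → MAD = 41
Robust SD ≈ 1.4826 × 41 = 60.787

60.8 ms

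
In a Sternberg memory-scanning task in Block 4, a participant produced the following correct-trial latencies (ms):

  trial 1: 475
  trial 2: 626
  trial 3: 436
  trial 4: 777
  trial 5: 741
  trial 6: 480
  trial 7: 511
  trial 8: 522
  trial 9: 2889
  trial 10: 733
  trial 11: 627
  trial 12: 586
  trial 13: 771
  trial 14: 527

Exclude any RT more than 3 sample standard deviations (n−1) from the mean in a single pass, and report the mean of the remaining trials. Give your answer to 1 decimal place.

600.9 ms

n = 14, ΣRT = 10701, M = 764.357
Σ(x−M)² = 5037331.21; s = √(5037331.21/13) = 622.485
Cutoffs: 764.357 ± 3·622.485 → [-1103.1, 2631.8]
Outside: 2889 → excluded.
Retained (n=13): Σ = 7812, mean = 7812/13 = 600.923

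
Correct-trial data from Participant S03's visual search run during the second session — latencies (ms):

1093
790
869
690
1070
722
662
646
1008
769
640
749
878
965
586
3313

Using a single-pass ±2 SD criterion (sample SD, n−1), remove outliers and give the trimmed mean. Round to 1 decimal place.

n = 16, ΣRT = 15450, M = 965.625
Σ(x−M)² = 6252347.75; s = √(6252347.75/15) = 645.618
Cutoffs: 965.625 ± 2·645.618 → [-325.6, 2256.9]
Outside: 3313 → excluded.
Retained (n=15): Σ = 12137, mean = 12137/15 = 809.133

809.1 ms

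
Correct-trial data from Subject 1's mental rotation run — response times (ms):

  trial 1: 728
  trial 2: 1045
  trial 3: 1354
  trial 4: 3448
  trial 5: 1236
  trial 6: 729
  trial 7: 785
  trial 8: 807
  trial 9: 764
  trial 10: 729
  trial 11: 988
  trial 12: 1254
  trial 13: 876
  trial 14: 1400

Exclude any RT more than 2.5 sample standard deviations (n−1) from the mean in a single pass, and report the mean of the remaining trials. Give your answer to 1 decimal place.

976.5 ms

n = 14, ΣRT = 16143, M = 1153.071
Σ(x−M)² = 6447780.93; s = √(6447780.93/13) = 704.261
Cutoffs: 1153.071 ± 2.5·704.261 → [-607.6, 2913.7]
Outside: 3448 → excluded.
Retained (n=13): Σ = 12695, mean = 12695/13 = 976.538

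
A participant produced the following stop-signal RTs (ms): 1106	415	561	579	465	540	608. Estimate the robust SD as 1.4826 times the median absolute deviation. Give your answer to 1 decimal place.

Sorted: 415, 465, 540, 561, 579, 608, 1106 → median = 561
|x − 561| sorted: 0, 18, 21, 47, 96, 146, 545 → MAD = 47
Robust SD ≈ 1.4826 × 47 = 69.682

69.7 ms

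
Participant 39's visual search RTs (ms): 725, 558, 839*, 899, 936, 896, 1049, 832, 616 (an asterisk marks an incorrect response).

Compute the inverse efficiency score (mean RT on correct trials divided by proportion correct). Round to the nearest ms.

Correct trials (n=8): 725, 558, 899, 936, 896, 1049, 832, 616
Mean correct RT = 6511/8 = 813.8750 ms
Proportion correct = 8/9
IES = 813.8750 / (8/9) = 915.609 ms

916 ms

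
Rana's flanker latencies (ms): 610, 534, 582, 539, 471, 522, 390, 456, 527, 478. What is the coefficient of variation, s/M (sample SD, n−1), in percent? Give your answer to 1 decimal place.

n = 10, Σ = 5109, M = 510.9000
Σ(x−M)² = 36886.900; s = √(36886.900/9) = 64.0199
CV = 64.0199 / 510.9000 = 0.12531 = 12.531%

12.5%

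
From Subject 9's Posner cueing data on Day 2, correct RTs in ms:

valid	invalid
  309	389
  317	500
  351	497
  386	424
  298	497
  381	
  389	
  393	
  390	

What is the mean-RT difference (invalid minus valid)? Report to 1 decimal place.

104.3 ms

M(valid) = 3214/9 = 357.111
M(invalid) = 2307/5 = 461.400
Difference = 461.400 − 357.111 = 104.289 ms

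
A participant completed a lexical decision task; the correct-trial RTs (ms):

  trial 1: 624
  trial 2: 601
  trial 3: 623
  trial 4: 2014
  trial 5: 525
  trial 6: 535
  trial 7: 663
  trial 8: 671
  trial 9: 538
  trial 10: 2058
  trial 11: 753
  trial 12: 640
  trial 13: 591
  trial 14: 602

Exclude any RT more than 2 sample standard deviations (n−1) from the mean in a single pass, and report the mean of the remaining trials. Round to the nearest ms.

614 ms

n = 14, ΣRT = 11438, M = 817.000
Σ(x−M)² = 3514818.00; s = √(3514818.00/13) = 519.972
Cutoffs: 817.000 ± 2·519.972 → [-222.9, 1856.9]
Outside: 2014, 2058 → excluded.
Retained (n=12): Σ = 7366, mean = 7366/12 = 613.833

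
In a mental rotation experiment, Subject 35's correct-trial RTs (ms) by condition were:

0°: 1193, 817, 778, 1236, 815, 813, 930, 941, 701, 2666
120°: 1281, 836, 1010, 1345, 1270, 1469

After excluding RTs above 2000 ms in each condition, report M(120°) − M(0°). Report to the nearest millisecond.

0°: exclude 2666
M(0°) = 8224/9 = 913.778
M(120°) = 7211/6 = 1201.833
Difference = 1201.833 − 913.778 = 288.056 ms

288 ms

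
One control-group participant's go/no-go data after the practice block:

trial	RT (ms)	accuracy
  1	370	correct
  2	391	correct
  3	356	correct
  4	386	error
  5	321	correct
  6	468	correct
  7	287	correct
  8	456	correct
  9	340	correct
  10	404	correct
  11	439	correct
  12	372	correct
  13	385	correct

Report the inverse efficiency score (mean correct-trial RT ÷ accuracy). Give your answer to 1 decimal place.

414.3 ms

Correct trials (n=12): 370, 391, 356, 321, 468, 287, 456, 340, 404, 439, 372, 385
Mean correct RT = 4589/12 = 382.4167 ms
Proportion correct = 12/13
IES = 382.4167 / (12/13) = 414.285 ms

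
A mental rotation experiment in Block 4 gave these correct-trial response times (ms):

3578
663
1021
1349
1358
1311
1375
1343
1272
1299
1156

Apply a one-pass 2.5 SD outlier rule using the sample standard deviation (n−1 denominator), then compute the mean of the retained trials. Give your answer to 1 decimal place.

n = 11, ΣRT = 15725, M = 1429.545
Σ(x−M)² = 5523172.73; s = √(5523172.73/10) = 743.181
Cutoffs: 1429.545 ± 2.5·743.181 → [-428.4, 3287.5]
Outside: 3578 → excluded.
Retained (n=10): Σ = 12147, mean = 12147/10 = 1214.700

1214.7 ms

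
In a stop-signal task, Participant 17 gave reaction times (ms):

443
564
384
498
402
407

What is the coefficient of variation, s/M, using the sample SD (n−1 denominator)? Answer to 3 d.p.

n = 6, Σ = 2698, M = 449.6667
Σ(x−M)² = 23857.333; s = √(23857.333/5) = 69.0758
CV = 69.0758 / 449.6667 = 0.15362

0.154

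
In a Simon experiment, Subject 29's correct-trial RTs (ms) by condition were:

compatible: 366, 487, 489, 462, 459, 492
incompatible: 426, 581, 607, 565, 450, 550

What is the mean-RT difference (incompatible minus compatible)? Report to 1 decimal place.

70.7 ms

M(compatible) = 2755/6 = 459.167
M(incompatible) = 3179/6 = 529.833
Difference = 529.833 − 459.167 = 70.667 ms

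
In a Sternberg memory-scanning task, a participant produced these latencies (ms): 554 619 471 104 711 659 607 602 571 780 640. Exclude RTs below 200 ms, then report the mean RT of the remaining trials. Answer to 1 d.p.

Excluded: 104
Retained (n=10): Σ = 6214
Mean = 6214/10 = 621.4000

621.4 ms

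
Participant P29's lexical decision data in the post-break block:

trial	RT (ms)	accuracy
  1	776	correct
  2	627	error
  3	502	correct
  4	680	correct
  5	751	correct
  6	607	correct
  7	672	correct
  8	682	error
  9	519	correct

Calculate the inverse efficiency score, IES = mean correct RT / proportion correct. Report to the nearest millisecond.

828 ms

Correct trials (n=7): 776, 502, 680, 751, 607, 672, 519
Mean correct RT = 4507/7 = 643.8571 ms
Proportion correct = 7/9
IES = 643.8571 / (7/9) = 827.816 ms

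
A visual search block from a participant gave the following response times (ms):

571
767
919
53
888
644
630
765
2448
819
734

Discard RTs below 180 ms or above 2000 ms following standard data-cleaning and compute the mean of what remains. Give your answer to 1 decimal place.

748.6 ms

Excluded: 53, 2448
Retained (n=9): Σ = 6737
Mean = 6737/9 = 748.5556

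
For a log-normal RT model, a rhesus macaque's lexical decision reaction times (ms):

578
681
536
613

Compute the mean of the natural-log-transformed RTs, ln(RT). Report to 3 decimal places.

ln(RT): 6.3596, 6.5236, 6.2841, 6.4184
Σ ln(RT) = 25.5856
Mean = 25.5856/4 = 6.39641

6.396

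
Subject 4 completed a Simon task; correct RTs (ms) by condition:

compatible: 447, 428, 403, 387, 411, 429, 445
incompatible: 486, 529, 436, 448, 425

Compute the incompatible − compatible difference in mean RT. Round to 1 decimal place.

43.4 ms

M(compatible) = 2950/7 = 421.429
M(incompatible) = 2324/5 = 464.800
Difference = 464.800 − 421.429 = 43.371 ms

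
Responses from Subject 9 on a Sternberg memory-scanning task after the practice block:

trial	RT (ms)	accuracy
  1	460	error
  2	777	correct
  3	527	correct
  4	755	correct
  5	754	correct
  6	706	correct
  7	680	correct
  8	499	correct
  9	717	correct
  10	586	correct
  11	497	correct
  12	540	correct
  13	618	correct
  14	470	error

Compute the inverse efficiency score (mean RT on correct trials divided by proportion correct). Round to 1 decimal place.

Correct trials (n=12): 777, 527, 755, 754, 706, 680, 499, 717, 586, 497, 540, 618
Mean correct RT = 7656/12 = 638.0000 ms
Proportion correct = 12/14
IES = 638.0000 / (12/14) = 744.333 ms

744.3 ms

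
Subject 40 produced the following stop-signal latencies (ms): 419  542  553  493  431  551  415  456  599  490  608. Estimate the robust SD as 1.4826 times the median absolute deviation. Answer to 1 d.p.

89.0 ms

Sorted: 415, 419, 431, 456, 490, 493, 542, 551, 553, 599, 608 → median = 493
|x − 493| sorted: 0, 3, 37, 49, 58, 60, 62, 74, 78, 106, 115 → MAD = 60
Robust SD ≈ 1.4826 × 60 = 88.956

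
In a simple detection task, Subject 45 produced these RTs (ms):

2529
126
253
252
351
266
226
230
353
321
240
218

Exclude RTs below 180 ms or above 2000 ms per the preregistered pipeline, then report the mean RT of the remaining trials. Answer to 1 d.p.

Excluded: 126, 2529
Retained (n=10): Σ = 2710
Mean = 2710/10 = 271.0000

271.0 ms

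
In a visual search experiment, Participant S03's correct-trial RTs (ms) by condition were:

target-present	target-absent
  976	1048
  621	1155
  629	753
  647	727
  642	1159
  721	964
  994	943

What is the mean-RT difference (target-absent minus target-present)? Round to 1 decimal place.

M(target-present) = 5230/7 = 747.143
M(target-absent) = 6749/7 = 964.143
Difference = 964.143 − 747.143 = 217.000 ms

217.0 ms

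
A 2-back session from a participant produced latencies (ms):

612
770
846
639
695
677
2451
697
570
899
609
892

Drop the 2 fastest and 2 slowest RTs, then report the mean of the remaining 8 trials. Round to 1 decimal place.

728.5 ms

Sorted: 570, 609, 612, 639, 677, 695, 697, 770, 846, 892, 899, 2451
Drop lowest 2 (570, 609) and highest 2 (899, 2451)
Remaining (n=8): Σ = 5828, mean = 5828/8 = 728.500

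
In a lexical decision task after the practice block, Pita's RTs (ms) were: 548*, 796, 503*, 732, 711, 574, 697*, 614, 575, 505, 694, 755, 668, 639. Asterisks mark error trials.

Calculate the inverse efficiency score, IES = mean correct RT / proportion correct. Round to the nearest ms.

Correct trials (n=11): 796, 732, 711, 574, 614, 575, 505, 694, 755, 668, 639
Mean correct RT = 7263/11 = 660.2727 ms
Proportion correct = 11/14
IES = 660.2727 / (11/14) = 840.347 ms

840 ms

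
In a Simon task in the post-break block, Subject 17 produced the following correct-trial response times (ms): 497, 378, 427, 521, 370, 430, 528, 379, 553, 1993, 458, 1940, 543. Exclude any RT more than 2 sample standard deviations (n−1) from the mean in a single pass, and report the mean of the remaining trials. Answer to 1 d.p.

462.2 ms

n = 13, ΣRT = 9017, M = 693.615
Σ(x−M)² = 3879629.08; s = √(3879629.08/12) = 568.597
Cutoffs: 693.615 ± 2·568.597 → [-443.6, 1830.8]
Outside: 1940, 1993 → excluded.
Retained (n=11): Σ = 5084, mean = 5084/11 = 462.182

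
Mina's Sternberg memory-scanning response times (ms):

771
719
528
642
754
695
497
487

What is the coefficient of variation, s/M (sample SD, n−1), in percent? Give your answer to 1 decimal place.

18.4%

n = 8, Σ = 5093, M = 636.6250
Σ(x−M)² = 95737.875; s = √(95737.875/7) = 116.9480
CV = 116.9480 / 636.6250 = 0.18370 = 18.370%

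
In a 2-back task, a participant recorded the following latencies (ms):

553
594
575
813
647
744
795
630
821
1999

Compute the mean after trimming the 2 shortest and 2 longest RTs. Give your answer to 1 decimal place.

Sorted: 553, 575, 594, 630, 647, 744, 795, 813, 821, 1999
Drop lowest 2 (553, 575) and highest 2 (821, 1999)
Remaining (n=6): Σ = 4223, mean = 4223/6 = 703.833

703.8 ms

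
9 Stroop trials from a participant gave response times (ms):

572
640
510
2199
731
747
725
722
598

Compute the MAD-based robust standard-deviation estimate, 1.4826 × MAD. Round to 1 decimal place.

121.6 ms

Sorted: 510, 572, 598, 640, 722, 725, 731, 747, 2199 → median = 722
|x − 722| sorted: 0, 3, 9, 25, 82, 124, 150, 212, 1477 → MAD = 82
Robust SD ≈ 1.4826 × 82 = 121.573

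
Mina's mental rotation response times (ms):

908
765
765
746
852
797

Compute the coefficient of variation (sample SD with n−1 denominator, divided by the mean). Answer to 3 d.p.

0.078

n = 6, Σ = 4833, M = 805.5000
Σ(x−M)² = 19561.500; s = √(19561.500/5) = 62.5484
CV = 62.5484 / 805.5000 = 0.07765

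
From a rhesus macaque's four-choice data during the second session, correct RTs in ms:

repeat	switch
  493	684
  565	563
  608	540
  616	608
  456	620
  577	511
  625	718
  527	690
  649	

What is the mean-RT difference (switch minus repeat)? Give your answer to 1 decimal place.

M(repeat) = 5116/9 = 568.444
M(switch) = 4934/8 = 616.750
Difference = 616.750 − 568.444 = 48.306 ms

48.3 ms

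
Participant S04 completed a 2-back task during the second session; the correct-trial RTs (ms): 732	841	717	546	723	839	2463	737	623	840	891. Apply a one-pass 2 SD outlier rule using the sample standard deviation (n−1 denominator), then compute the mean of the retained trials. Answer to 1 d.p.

748.9 ms

n = 11, ΣRT = 9952, M = 904.727
Σ(x−M)² = 2775262.18; s = √(2775262.18/10) = 526.808
Cutoffs: 904.727 ± 2·526.808 → [-148.9, 1958.3]
Outside: 2463 → excluded.
Retained (n=10): Σ = 7489, mean = 7489/10 = 748.900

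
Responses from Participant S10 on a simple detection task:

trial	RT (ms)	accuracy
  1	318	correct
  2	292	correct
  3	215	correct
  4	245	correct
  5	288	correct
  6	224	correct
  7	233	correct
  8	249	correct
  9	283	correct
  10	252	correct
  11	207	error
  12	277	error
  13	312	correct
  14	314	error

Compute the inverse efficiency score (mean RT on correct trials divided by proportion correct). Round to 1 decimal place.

Correct trials (n=11): 318, 292, 215, 245, 288, 224, 233, 249, 283, 252, 312
Mean correct RT = 2911/11 = 264.6364 ms
Proportion correct = 11/14
IES = 264.6364 / (11/14) = 336.810 ms

336.8 ms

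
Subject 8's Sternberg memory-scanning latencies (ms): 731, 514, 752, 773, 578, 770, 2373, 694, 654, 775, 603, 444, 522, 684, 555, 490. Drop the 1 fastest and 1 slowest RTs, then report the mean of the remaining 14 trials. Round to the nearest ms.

Sorted: 444, 490, 514, 522, 555, 578, 603, 654, 684, 694, 731, 752, 770, 773, 775, 2373
Drop lowest 1 (444) and highest 1 (2373)
Remaining (n=14): Σ = 9095, mean = 9095/14 = 649.643

650 ms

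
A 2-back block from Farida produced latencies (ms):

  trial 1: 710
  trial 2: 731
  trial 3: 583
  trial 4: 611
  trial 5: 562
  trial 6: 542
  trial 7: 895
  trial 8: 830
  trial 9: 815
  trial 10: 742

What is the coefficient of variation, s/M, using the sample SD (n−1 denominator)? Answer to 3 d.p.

n = 10, Σ = 7021, M = 702.1000
Σ(x−M)² = 136548.900; s = √(136548.900/9) = 123.1751
CV = 123.1751 / 702.1000 = 0.17544

0.175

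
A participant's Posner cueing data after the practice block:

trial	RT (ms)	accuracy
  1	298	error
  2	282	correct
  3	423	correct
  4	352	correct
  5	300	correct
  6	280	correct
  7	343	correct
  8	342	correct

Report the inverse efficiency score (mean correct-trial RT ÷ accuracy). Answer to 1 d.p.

379.1 ms

Correct trials (n=7): 282, 423, 352, 300, 280, 343, 342
Mean correct RT = 2322/7 = 331.7143 ms
Proportion correct = 7/8
IES = 331.7143 / (7/8) = 379.102 ms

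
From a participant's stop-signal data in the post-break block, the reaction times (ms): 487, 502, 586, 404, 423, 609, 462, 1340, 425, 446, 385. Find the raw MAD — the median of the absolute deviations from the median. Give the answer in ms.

Sorted: 385, 404, 423, 425, 446, 462, 487, 502, 586, 609, 1340 → median = 462
|x − 462|: 25, 40, 124, 58, 39, 147, 0, 878, 37, 16, 77
Sorted deviations: 0, 16, 25, 37, 39, 40, 58, 77, 124, 147, 878 → MAD = 40

40 ms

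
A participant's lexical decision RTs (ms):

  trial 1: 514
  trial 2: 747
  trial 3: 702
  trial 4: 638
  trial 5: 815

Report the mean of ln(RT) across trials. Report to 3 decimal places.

6.515

ln(RT): 6.2422, 6.6161, 6.5539, 6.4583, 6.7032
Σ ln(RT) = 32.5737
Mean = 32.5737/5 = 6.51475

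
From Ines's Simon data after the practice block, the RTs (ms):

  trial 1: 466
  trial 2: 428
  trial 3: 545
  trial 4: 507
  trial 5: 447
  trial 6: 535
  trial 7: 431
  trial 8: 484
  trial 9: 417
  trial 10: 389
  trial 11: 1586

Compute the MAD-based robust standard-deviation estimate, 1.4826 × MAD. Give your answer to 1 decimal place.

60.8 ms

Sorted: 389, 417, 428, 431, 447, 466, 484, 507, 535, 545, 1586 → median = 466
|x − 466| sorted: 0, 18, 19, 35, 38, 41, 49, 69, 77, 79, 1120 → MAD = 41
Robust SD ≈ 1.4826 × 41 = 60.787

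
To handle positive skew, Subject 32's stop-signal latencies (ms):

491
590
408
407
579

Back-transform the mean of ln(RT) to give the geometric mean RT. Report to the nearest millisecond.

489 ms

ln(RT): 6.1964, 6.3801, 6.0113, 6.0088, 6.3613
Mean ln(RT) = 30.9579/5 = 6.19159
Geometric mean = exp(6.19159) = 488.62 ms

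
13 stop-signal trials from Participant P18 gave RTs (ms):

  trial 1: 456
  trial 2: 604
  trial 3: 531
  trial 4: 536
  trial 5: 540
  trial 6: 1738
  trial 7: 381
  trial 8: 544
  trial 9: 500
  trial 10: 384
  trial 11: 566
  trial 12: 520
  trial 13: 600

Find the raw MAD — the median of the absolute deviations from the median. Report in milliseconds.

36 ms

Sorted: 381, 384, 456, 500, 520, 531, 536, 540, 544, 566, 600, 604, 1738 → median = 536
|x − 536|: 80, 68, 5, 0, 4, 1202, 155, 8, 36, 152, 30, 16, 64
Sorted deviations: 0, 4, 5, 8, 16, 30, 36, 64, 68, 80, 152, 155, 1202 → MAD = 36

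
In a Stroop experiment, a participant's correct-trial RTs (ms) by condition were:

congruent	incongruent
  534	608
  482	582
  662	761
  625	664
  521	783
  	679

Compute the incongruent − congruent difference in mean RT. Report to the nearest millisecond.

115 ms

M(congruent) = 2824/5 = 564.800
M(incongruent) = 4077/6 = 679.500
Difference = 679.500 − 564.800 = 114.700 ms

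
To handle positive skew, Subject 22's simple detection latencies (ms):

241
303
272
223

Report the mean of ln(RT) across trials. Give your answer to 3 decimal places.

ln(RT): 5.4848, 5.7137, 5.6058, 5.4072
Σ ln(RT) = 22.2115
Mean = 22.2115/4 = 5.55288

5.553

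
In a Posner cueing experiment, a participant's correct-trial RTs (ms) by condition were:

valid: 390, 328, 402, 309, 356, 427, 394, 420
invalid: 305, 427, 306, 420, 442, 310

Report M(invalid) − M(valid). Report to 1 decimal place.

M(valid) = 3026/8 = 378.250
M(invalid) = 2210/6 = 368.333
Difference = 368.333 − 378.250 = -9.917 ms

-9.9 ms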